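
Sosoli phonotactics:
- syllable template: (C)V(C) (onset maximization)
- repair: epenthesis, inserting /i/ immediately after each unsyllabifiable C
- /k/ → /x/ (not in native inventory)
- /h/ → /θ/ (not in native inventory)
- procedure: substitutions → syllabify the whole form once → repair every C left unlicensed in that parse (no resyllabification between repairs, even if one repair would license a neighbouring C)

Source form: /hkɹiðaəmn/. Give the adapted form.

θixiɹiðaəmni

Substitution: /h/ → /θ/, /k/ → /x/, giving /θxɹiðaəmn/.
The consonants /θ/, /x/, /n/ cannot be parsed into a legal (C)V(C) syllable (at most one coda consonant is licensed; onsets are limited to one consonant).
Inserting the epenthetic vowel yields /θ/ → /θi/, /x/ → /xi/, /n/ → /ni/.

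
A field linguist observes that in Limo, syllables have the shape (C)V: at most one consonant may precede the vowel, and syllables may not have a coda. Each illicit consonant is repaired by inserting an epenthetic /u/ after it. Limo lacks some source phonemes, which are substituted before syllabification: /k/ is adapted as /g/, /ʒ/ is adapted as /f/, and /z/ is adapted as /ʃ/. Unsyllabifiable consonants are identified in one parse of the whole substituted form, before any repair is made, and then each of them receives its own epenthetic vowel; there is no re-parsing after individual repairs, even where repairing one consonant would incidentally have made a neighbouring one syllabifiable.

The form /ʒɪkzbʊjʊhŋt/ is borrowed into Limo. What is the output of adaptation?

Substitution: /ʒ/ → /f/, /k/ → /g/, /z/ → /ʃ/, giving /fɪgʃbʊjʊhŋt/.
Syllabifying with onset maximization leaves /g/, /ʃ/, /h/, /ŋ/, /t/ stranded (no codas are permitted; onsets are limited to one consonant).
Each unlicensed consonant becomes the onset of a new syllable: /g/ → /gu/, /ʃ/ → /ʃu/, /h/ → /hu/, /ŋ/ → /ŋu/, /t/ → /tu/.

fɪguʃubʊjʊhuŋutu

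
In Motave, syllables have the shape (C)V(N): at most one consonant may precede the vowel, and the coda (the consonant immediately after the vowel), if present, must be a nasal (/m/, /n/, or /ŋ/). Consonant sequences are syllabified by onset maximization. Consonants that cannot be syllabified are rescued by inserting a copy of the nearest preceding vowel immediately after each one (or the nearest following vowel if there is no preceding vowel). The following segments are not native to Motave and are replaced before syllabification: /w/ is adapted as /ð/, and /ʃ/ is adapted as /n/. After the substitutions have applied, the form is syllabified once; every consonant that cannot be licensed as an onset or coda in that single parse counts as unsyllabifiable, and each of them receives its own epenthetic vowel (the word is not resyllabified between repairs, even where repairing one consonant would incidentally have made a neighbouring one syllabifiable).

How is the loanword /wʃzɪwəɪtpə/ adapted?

Substitution: /w/ → /ð/, /ʃ/ → /n/, giving /ðnzɪðəɪtpə/.
The consonants /ð/, /n/, /t/ cannot be parsed into a legal (C)V(N) syllable (only a nasal (/m/, /n/, or /ŋ/) is licensed in coda position; onsets are limited to one consonant).
Inserting the epenthetic vowel yields /ð/ → /ðɪ/, /n/ → /nɪ/, /t/ → /tɪ/.

ðɪnɪzɪðəɪtɪpə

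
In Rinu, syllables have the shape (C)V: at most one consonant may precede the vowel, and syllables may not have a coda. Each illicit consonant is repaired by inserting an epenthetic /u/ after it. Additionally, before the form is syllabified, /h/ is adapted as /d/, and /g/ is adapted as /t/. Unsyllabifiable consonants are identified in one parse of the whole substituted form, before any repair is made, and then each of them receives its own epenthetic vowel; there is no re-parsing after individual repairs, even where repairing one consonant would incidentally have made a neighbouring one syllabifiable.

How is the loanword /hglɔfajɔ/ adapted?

dutulɔfajɔ

Substitution: /h/ → /d/, /g/ → /t/, giving /dtlɔfajɔ/.
The consonants /d/, /t/ cannot be parsed into a legal (C)V syllable (no codas are permitted; onsets are limited to one consonant).
Inserting the epenthetic vowel yields /d/ → /du/, /t/ → /tu/.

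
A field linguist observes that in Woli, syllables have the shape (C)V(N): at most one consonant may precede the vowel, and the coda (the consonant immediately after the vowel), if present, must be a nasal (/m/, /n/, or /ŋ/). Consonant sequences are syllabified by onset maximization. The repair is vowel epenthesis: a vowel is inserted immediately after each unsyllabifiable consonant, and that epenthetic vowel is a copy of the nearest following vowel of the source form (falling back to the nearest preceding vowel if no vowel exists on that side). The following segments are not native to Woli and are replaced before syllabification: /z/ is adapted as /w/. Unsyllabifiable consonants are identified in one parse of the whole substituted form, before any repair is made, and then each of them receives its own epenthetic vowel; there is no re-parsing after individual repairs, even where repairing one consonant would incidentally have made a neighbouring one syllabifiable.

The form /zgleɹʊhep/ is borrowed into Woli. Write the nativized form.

Substitution: /z/ → /w/, giving /wgleɹʊhep/.
Syllabifying with onset maximization leaves /w/, /g/, /p/ stranded (only a nasal (/m/, /n/, or /ŋ/) is licensed in coda position; onsets are limited to one consonant).
Inserting the epenthetic vowel yields /w/ → /we/, /g/ → /ge/, /p/ → /pe/.

wegeleɹʊhepe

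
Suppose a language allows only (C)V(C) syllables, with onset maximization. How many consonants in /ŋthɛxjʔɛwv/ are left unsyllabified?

Syllabifying with onset maximization leaves /ŋ/, /t/, /j/, /v/ stranded (at most one coda consonant is licensed; onsets are limited to one consonant).

4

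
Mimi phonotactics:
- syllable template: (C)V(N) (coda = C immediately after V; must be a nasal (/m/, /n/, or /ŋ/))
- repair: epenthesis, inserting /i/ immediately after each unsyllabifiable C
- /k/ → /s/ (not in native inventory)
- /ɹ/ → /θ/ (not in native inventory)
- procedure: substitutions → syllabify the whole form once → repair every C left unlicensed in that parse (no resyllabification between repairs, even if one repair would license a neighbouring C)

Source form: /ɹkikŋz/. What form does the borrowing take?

Substitution: /ɹ/ → /θ/, /k/ → /s/, giving /θsisŋz/.
Syllabifying with onset maximization leaves /θ/, /s/, /ŋ/, /z/ stranded (only a nasal (/m/, /n/, or /ŋ/) is licensed in coda position; onsets are limited to one consonant).
Inserting the epenthetic vowel yields /θ/ → /θi/, /s/ → /si/, /ŋ/ → /ŋi/, /z/ → /zi/.

θisisiŋizi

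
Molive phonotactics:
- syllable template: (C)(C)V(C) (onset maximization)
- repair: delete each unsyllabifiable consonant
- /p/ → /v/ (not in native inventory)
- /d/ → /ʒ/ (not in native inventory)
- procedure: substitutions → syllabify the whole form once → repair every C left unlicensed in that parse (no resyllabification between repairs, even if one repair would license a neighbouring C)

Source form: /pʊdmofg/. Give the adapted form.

vʊʒmof

Substitution: /p/ → /v/, /d/ → /ʒ/, giving /vʊʒmofg/.
Syllabifying with onset maximization leaves /g/ stranded (at most one coda consonant is licensed; onsets may contain at most 2 consonants).
Deleting the stranded consonants removes /g/.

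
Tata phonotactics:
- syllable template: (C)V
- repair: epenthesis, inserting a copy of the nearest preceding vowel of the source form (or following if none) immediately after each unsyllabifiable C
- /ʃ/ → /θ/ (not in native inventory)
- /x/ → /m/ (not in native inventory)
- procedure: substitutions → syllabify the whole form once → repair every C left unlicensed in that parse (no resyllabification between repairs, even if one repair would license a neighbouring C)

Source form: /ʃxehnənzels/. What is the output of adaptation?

θemehenənəzelese

Substitution: /ʃ/ → /θ/, /x/ → /m/, giving /θmehnənzels/.
Under (C)V, the unsyllabifiable consonants are /θ/, /h/, /n/, /l/, /s/ (no codas are permitted; onsets are limited to one consonant).
Inserting the epenthetic vowel yields /θ/ → /θe/, /h/ → /he/, /n/ → /nə/, /l/ → /le/, /s/ → /se/.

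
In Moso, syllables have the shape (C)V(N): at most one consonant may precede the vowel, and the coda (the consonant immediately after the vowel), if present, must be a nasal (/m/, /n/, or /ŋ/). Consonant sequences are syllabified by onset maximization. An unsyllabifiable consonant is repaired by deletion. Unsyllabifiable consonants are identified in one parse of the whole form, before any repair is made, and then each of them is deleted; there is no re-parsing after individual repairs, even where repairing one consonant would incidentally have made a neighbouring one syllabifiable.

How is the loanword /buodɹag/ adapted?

The consonants /d/, /g/ cannot be parsed into a legal (C)V(N) syllable (only a nasal (/m/, /n/, or /ŋ/) is licensed in coda position; onsets are limited to one consonant).
Deletion applies to /d/, /g/.

buoɹa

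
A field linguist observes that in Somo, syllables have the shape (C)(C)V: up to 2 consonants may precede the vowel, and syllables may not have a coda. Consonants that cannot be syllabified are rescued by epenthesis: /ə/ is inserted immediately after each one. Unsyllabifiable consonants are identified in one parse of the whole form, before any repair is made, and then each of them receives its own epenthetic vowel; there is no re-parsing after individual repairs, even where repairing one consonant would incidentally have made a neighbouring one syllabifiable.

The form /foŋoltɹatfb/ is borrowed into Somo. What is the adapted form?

The consonants /l/, /t/, /f/, /b/ cannot be parsed into a legal (C)(C)V syllable (no codas are permitted; onsets may contain at most 2 consonants).
Each unlicensed consonant becomes the onset of a new syllable: /l/ → /lə/, /t/ → /tə/, /f/ → /fə/, /b/ → /bə/.

foŋolətɹatəfəbə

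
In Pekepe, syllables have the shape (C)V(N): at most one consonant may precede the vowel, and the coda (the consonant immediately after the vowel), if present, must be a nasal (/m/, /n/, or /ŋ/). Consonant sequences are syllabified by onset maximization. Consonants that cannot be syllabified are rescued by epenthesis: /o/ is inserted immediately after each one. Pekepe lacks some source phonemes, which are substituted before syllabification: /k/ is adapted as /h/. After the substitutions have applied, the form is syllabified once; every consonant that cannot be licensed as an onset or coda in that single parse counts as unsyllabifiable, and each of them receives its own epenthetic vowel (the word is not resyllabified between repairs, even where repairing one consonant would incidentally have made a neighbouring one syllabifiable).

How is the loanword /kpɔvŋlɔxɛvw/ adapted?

Substitution: /k/ → /h/, giving /hpɔvŋlɔxɛvw/.
The consonants /h/, /v/, /ŋ/, /v/, /w/ cannot be parsed into a legal (C)V(N) syllable (only a nasal (/m/, /n/, or /ŋ/) is licensed in coda position; onsets are limited to one consonant).
Inserting the epenthetic vowel yields /h/ → /ho/, /v/ → /vo/, /ŋ/ → /ŋo/, /v/ → /vo/, /w/ → /wo/.

hopɔvoŋolɔxɛvowo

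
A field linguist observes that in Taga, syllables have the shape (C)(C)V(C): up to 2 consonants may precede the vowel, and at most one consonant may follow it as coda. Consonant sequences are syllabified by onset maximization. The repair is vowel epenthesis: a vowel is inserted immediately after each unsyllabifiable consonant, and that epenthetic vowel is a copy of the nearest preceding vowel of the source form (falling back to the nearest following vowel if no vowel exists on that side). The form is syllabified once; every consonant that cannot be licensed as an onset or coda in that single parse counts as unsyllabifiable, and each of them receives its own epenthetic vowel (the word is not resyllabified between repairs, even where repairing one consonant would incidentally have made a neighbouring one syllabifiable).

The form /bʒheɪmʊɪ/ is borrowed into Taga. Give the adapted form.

The consonants /b/ cannot be parsed into a legal (C)(C)V(C) syllable (at most one coda consonant is licensed; onsets may contain at most 2 consonants).
Epenthesis after each stranded consonant: /b/ → /be/.

beʒheɪmʊɪ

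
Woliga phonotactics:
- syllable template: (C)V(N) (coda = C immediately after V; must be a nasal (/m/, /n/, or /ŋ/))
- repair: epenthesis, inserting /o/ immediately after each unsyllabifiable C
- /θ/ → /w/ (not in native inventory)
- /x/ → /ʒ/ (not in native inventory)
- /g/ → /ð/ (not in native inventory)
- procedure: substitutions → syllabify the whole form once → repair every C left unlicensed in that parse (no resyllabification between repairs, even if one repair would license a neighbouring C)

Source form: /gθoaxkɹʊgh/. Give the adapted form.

Substitution: /g/ → /ð/, /θ/ → /w/, /x/ → /ʒ/, giving /ðwoaʒkɹʊðh/.
Under (C)V(N), the unsyllabifiable consonants are /ð/, /ʒ/, /k/, /ð/, /h/ (only a nasal (/m/, /n/, or /ŋ/) is licensed in coda position; onsets are limited to one consonant).
Inserting the epenthetic vowel yields /ð/ → /ðo/, /ʒ/ → /ʒo/, /k/ → /ko/, /ð/ → /ðo/, /h/ → /ho/.

ðowoaʒokoɹʊðoho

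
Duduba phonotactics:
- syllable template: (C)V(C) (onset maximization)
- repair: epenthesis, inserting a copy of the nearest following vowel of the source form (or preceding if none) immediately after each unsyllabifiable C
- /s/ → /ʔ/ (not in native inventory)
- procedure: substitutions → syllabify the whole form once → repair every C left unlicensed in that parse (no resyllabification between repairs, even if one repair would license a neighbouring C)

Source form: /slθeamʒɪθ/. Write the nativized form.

ʔeleθeamʒɪθ

Substitution: /s/ → /ʔ/, giving /ʔlθeamʒɪθ/.
Syllabifying with onset maximization leaves /ʔ/, /l/ stranded (at most one coda consonant is licensed; onsets are limited to one consonant).
Each unlicensed consonant becomes the onset of a new syllable: /ʔ/ → /ʔe/, /l/ → /le/.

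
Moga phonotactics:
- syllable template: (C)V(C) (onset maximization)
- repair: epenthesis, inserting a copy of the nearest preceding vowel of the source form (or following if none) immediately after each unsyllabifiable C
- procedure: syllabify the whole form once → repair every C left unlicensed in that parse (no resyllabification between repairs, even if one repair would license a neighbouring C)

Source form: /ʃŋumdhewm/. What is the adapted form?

ʃuŋumduhewme

Under (C)V(C), the unsyllabifiable consonants are /ʃ/, /d/, /m/ (at most one coda consonant is licensed; onsets are limited to one consonant).
Each unlicensed consonant becomes the onset of a new syllable: /ʃ/ → /ʃu/, /d/ → /du/, /m/ → /me/.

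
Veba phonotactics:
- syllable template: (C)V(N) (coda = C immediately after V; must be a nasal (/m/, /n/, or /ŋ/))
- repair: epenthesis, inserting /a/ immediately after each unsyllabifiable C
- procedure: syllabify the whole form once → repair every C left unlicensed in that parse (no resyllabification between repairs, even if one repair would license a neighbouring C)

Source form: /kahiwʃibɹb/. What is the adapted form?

kahiwaʃibaɹaba

Under (C)V(N), the unsyllabifiable consonants are /w/, /b/, /ɹ/, /b/ (only a nasal (/m/, /n/, or /ŋ/) is licensed in coda position; onsets are limited to one consonant).
Epenthesis after each stranded consonant: /w/ → /wa/, /b/ → /ba/, /ɹ/ → /ɹa/, /b/ → /ba/.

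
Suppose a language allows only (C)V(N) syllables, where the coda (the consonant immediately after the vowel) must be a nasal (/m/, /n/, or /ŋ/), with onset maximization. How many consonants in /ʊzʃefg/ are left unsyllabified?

3

Under (C)V(N), the unsyllabifiable consonants are /z/, /f/, /g/ (only a nasal (/m/, /n/, or /ŋ/) is licensed in coda position; onsets are limited to one consonant).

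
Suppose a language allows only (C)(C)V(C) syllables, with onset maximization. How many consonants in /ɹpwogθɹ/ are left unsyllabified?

Syllabifying with onset maximization leaves /ɹ/, /θ/, /ɹ/ stranded (at most one coda consonant is licensed; onsets may contain at most 2 consonants).

3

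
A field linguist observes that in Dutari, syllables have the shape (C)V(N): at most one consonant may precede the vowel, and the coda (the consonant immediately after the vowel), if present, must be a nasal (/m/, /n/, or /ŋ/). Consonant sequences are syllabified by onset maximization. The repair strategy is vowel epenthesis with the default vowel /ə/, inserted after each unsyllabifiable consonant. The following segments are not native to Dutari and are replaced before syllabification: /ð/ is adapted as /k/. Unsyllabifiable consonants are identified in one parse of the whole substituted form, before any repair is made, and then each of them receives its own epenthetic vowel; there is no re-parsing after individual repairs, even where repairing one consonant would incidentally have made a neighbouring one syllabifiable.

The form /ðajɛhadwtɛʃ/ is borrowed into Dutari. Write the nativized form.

kajɛhadəwətɛʃə

Substitution: /ð/ → /k/, giving /kajɛhadwtɛʃ/.
Syllabifying with onset maximization leaves /d/, /w/, /ʃ/ stranded (only a nasal (/m/, /n/, or /ŋ/) is licensed in coda position; onsets are limited to one consonant).
Each unlicensed consonant becomes the onset of a new syllable: /d/ → /də/, /w/ → /wə/, /ʃ/ → /ʃə/.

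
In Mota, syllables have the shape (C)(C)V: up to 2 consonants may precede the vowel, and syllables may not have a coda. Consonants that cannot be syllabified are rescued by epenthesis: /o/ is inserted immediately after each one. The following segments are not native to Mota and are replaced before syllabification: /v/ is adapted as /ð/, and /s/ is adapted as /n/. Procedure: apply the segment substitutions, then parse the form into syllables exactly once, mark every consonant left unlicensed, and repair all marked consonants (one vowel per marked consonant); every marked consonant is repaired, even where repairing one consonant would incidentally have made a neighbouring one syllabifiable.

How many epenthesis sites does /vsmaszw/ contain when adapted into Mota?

After substitution the input is /ðnmanzw/.
The unsyllabifiable consonants are /ð/, /n/, /z/, /w/; each receives one epenthetic vowel.

4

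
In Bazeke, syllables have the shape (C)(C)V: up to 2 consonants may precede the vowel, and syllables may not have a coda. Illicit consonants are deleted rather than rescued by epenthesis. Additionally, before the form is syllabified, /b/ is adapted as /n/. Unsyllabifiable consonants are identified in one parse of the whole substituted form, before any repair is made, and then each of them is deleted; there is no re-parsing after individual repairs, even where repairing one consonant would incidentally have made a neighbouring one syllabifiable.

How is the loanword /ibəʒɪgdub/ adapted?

Substitution: /b/ → /n/, giving /inəʒɪgdun/.
Under (C)(C)V, the unsyllabifiable consonants are /n/ (no codas are permitted; onsets may contain at most 2 consonants).
Deleting the stranded consonants removes /n/.

inəʒɪgdu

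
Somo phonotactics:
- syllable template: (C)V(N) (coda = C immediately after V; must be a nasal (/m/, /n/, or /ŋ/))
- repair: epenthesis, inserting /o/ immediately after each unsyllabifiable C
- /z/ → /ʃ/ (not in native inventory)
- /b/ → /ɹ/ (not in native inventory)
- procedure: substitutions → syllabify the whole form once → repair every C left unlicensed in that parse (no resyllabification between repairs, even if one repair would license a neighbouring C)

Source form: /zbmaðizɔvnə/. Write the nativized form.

Substitution: /z/ → /ʃ/, /b/ → /ɹ/, giving /ʃɹmaðiʃɔvnə/.
The consonants /ʃ/, /ɹ/, /v/ cannot be parsed into a legal (C)V(N) syllable (only a nasal (/m/, /n/, or /ŋ/) is licensed in coda position; onsets are limited to one consonant).
Each unlicensed consonant becomes the onset of a new syllable: /ʃ/ → /ʃo/, /ɹ/ → /ɹo/, /v/ → /vo/.

ʃoɹomaðiʃɔvonə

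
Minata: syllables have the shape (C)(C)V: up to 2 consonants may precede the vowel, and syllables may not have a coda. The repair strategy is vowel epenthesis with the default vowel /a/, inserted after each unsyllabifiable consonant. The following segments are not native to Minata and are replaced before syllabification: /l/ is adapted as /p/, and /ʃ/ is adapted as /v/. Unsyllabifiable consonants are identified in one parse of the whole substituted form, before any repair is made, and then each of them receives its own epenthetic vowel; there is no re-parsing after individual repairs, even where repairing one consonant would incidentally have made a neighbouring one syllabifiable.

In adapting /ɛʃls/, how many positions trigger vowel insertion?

3

After substitution the input is /ɛvps/.
The unsyllabifiable consonants are /v/, /p/, /s/; each receives one epenthetic vowel.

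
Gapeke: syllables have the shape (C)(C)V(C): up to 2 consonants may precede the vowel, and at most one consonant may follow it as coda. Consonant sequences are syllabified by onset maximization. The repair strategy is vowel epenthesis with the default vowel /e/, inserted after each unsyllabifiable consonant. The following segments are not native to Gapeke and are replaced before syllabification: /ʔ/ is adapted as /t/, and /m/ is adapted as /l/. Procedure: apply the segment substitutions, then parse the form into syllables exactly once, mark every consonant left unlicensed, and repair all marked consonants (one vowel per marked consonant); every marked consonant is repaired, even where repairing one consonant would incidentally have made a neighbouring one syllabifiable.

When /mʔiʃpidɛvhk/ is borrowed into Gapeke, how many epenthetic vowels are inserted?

After substitution the input is /ltiʃpidɛvhk/.
The unsyllabifiable consonants are /h/, /k/; each receives one epenthetic vowel.

2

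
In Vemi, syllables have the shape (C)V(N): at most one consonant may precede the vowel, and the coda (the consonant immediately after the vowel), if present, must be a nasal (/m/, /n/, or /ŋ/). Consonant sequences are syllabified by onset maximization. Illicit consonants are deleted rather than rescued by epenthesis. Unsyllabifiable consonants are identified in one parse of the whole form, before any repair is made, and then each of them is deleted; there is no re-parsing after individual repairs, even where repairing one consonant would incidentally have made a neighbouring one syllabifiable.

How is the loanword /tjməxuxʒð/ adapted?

Syllabifying with onset maximization leaves /t/, /j/, /x/, /ʒ/, /ð/ stranded (only a nasal (/m/, /n/, or /ŋ/) is licensed in coda position; onsets are limited to one consonant).
Deletion applies to /t/, /j/, /x/, /ʒ/, /ð/.

məxu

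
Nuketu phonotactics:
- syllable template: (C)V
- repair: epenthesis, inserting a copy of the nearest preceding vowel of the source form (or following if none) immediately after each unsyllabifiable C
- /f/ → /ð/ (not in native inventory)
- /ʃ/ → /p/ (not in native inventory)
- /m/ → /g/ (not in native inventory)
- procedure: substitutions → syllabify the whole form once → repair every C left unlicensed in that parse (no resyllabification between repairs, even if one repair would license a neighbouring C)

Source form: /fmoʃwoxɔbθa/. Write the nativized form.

ðogopowoxɔbɔθa

Substitution: /f/ → /ð/, /m/ → /g/, /ʃ/ → /p/, giving /ðgopwoxɔbθa/.
Syllabifying with onset maximization leaves /ð/, /p/, /b/ stranded (no codas are permitted; onsets are limited to one consonant).
Inserting the epenthetic vowel yields /ð/ → /ðo/, /p/ → /po/, /b/ → /bɔ/.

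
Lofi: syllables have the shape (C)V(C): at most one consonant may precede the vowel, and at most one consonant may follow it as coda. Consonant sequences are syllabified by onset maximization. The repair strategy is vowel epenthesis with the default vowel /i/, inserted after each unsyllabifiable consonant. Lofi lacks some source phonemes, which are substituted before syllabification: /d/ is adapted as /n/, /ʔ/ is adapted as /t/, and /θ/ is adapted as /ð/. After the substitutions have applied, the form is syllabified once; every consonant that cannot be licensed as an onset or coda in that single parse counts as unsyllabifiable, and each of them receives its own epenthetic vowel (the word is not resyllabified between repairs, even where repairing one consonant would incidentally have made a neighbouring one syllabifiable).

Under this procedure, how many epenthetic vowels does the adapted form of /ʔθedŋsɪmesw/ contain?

After substitution the input is /tðenŋsɪmesw/.
The unsyllabifiable consonants are /t/, /ŋ/, /w/; each receives one epenthetic vowel.

3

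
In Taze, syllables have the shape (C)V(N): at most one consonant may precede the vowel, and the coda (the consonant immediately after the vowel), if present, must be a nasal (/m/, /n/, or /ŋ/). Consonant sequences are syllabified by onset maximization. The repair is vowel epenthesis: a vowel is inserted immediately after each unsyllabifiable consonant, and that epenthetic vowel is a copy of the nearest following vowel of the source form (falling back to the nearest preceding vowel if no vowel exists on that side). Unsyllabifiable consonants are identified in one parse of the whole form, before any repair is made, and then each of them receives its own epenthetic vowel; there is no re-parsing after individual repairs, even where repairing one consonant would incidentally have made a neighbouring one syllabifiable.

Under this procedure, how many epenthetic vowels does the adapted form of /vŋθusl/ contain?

The unsyllabifiable consonants are /v/, /ŋ/, /s/, /l/; each receives one epenthetic vowel.

4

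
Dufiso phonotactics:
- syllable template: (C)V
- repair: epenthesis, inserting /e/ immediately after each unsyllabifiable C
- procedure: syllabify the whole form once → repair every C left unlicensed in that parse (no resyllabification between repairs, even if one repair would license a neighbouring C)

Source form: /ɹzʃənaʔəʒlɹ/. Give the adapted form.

The consonants /ɹ/, /z/, /ʒ/, /l/, /ɹ/ cannot be parsed into a legal (C)V syllable (no codas are permitted; onsets are limited to one consonant).
Inserting the epenthetic vowel yields /ɹ/ → /ɹe/, /z/ → /ze/, /ʒ/ → /ʒe/, /l/ → /le/, /ɹ/ → /ɹe/.

ɹezeʃənaʔəʒeleɹe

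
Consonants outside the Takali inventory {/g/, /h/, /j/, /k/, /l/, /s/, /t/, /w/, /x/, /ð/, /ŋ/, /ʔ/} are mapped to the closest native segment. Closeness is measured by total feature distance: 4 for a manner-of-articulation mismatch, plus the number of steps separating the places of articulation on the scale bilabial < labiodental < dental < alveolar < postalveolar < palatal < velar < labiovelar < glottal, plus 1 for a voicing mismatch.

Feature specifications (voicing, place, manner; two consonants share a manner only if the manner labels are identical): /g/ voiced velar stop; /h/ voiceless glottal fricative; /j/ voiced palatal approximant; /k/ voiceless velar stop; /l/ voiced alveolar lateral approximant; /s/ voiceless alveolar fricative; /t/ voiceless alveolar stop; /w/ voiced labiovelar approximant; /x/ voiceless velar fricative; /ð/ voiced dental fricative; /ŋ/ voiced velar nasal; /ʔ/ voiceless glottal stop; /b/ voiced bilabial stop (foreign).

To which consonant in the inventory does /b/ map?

t

/t/ is closest: same manner (stop), place distance 3 (bilabial→alveolar), voicing differs (+1); total 4. Next closest is /g/ at distance 6.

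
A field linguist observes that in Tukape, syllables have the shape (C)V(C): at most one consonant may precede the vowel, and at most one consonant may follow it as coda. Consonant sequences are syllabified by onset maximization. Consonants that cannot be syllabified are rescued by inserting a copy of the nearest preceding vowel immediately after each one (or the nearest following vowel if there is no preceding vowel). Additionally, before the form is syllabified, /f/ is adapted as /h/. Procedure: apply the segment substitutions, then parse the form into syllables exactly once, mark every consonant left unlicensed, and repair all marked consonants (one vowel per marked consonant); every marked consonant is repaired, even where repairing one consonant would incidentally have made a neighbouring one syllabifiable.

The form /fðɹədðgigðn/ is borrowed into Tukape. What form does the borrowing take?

həðəɹədðəgigðini

Substitution: /f/ → /h/, giving /hðɹədðgigðn/.
The consonants /h/, /ð/, /ð/, /ð/, /n/ cannot be parsed into a legal (C)V(C) syllable (at most one coda consonant is licensed; onsets are limited to one consonant).
Inserting the epenthetic vowel yields /h/ → /hə/, /ð/ → /ðə/, /ð/ → /ðə/, /ð/ → /ði/, /n/ → /ni/.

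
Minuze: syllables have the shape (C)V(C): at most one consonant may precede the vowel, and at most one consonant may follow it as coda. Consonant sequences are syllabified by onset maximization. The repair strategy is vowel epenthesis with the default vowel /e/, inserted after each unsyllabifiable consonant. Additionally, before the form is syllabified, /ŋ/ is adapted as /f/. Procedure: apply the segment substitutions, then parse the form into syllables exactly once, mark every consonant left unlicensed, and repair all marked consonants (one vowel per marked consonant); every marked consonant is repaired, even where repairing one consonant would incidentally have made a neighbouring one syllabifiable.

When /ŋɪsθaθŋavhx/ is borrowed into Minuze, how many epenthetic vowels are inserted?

2

After substitution the input is /fɪsθaθfavhx/.
The unsyllabifiable consonants are /h/, /x/; each receives one epenthetic vowel.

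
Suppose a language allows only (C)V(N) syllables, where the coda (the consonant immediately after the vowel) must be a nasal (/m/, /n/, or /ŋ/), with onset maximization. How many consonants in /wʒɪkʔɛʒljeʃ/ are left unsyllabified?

Under (C)V(N), the unsyllabifiable consonants are /w/, /k/, /ʒ/, /l/, /ʃ/ (only a nasal (/m/, /n/, or /ŋ/) is licensed in coda position; onsets are limited to one consonant).

5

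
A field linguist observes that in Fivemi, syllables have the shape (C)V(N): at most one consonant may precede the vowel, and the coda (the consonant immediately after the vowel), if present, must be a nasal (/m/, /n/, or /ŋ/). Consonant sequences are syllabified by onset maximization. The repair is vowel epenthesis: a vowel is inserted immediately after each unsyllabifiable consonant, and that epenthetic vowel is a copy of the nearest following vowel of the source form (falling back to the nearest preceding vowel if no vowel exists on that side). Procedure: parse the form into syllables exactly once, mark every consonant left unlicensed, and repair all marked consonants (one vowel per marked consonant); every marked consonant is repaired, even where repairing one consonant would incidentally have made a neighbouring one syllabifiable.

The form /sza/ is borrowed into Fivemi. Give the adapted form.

The consonants /s/ cannot be parsed into a legal (C)V(N) syllable (only a nasal (/m/, /n/, or /ŋ/) is licensed in coda position; onsets are limited to one consonant).
Each unlicensed consonant becomes the onset of a new syllable: /s/ → /sa/.

saza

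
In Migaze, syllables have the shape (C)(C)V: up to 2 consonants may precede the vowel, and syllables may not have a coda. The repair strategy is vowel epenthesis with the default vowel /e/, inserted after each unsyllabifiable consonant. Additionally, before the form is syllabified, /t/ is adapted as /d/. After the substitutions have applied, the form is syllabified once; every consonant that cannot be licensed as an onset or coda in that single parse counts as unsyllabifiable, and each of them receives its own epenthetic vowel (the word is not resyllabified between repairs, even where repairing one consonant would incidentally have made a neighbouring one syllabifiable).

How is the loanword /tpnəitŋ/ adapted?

depnəideŋe

Substitution: /t/ → /d/, giving /dpnəidŋ/.
Syllabifying with onset maximization leaves /d/, /d/, /ŋ/ stranded (no codas are permitted; onsets may contain at most 2 consonants).
Each unlicensed consonant becomes the onset of a new syllable: /d/ → /de/, /d/ → /de/, /ŋ/ → /ŋe/.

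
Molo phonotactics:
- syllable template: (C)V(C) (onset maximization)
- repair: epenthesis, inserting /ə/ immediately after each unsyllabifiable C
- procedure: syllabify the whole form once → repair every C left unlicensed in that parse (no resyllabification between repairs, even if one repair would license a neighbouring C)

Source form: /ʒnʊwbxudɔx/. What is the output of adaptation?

Under (C)V(C), the unsyllabifiable consonants are /ʒ/, /b/ (at most one coda consonant is licensed; onsets are limited to one consonant).
Inserting the epenthetic vowel yields /ʒ/ → /ʒə/, /b/ → /bə/.

ʒənʊwbəxudɔx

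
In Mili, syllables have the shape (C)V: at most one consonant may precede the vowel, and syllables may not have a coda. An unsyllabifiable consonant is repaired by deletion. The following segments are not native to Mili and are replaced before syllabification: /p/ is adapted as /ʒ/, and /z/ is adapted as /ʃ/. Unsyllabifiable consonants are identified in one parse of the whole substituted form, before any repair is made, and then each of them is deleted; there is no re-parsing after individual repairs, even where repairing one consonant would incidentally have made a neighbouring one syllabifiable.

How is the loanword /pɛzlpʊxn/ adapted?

ʒɛʒʊ

Substitution: /p/ → /ʒ/, /z/ → /ʃ/, giving /ʒɛʃlʒʊxn/.
Under (C)V, the unsyllabifiable consonants are /ʃ/, /l/, /x/, /n/ (no codas are permitted; onsets are limited to one consonant).
Deletion applies to /ʃ/, /l/, /x/, /n/.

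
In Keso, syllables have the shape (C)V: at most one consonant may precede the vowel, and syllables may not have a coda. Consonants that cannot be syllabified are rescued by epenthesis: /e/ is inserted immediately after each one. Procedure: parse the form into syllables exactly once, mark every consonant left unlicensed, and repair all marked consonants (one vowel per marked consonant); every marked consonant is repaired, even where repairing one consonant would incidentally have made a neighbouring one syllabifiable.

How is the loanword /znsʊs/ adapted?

zenesʊse

The consonants /z/, /n/, /s/ cannot be parsed into a legal (C)V syllable (no codas are permitted; onsets are limited to one consonant).
Inserting the epenthetic vowel yields /z/ → /ze/, /n/ → /ne/, /s/ → /se/.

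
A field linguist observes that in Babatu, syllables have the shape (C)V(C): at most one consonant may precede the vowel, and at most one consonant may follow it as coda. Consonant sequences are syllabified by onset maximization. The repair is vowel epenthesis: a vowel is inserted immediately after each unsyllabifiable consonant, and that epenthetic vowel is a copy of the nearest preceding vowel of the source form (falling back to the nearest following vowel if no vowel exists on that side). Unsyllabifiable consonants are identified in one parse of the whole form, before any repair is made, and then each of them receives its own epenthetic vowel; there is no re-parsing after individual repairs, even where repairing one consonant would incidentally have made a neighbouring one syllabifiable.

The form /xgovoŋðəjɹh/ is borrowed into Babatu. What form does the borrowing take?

xogovoŋðəjɹəhə

Syllabifying with onset maximization leaves /x/, /ɹ/, /h/ stranded (at most one coda consonant is licensed; onsets are limited to one consonant).
Each unlicensed consonant becomes the onset of a new syllable: /x/ → /xo/, /ɹ/ → /ɹə/, /h/ → /hə/.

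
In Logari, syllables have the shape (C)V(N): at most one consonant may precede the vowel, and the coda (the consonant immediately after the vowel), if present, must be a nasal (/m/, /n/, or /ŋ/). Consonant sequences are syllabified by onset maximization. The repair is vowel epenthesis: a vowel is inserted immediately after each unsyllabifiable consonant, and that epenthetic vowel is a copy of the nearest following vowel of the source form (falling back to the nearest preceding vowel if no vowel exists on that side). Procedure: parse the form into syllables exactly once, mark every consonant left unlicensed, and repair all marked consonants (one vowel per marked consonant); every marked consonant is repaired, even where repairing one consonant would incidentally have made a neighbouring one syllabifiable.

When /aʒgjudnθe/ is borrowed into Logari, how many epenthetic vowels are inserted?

The unsyllabifiable consonants are /ʒ/, /g/, /d/, /n/; each receives one epenthetic vowel.

4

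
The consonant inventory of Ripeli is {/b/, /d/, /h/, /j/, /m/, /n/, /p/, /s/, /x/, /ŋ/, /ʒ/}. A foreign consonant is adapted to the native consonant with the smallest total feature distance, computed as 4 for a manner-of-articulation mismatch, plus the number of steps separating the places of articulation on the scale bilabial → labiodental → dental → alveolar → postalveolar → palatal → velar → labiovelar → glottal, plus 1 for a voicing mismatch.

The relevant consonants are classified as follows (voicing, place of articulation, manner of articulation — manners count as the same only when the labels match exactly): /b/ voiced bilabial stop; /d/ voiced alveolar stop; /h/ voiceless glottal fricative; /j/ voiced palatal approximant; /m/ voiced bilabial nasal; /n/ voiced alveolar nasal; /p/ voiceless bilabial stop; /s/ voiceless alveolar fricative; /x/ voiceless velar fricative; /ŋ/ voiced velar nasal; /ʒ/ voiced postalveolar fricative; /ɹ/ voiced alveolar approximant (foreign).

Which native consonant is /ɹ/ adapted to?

j

/j/ is closest: same manner (approximant), place distance 2 (alveolar→palatal), same voicing; total 2. Next closest is /d/ at distance 4.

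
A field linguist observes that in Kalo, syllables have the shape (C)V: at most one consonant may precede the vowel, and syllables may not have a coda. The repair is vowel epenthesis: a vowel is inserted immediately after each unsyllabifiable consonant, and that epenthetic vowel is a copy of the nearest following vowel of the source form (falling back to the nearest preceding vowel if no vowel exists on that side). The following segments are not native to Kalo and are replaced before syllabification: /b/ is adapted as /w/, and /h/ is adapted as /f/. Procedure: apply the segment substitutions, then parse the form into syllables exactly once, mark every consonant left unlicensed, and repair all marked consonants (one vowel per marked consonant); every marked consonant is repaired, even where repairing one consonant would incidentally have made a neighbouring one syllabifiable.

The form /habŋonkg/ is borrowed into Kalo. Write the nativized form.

Substitution: /h/ → /f/, /b/ → /w/, giving /fawŋonkg/.
The consonants /w/, /n/, /k/, /g/ cannot be parsed into a legal (C)V syllable (no codas are permitted; onsets are limited to one consonant).
Each unlicensed consonant becomes the onset of a new syllable: /w/ → /wo/, /n/ → /no/, /k/ → /ko/, /g/ → /go/.

fawoŋonokogo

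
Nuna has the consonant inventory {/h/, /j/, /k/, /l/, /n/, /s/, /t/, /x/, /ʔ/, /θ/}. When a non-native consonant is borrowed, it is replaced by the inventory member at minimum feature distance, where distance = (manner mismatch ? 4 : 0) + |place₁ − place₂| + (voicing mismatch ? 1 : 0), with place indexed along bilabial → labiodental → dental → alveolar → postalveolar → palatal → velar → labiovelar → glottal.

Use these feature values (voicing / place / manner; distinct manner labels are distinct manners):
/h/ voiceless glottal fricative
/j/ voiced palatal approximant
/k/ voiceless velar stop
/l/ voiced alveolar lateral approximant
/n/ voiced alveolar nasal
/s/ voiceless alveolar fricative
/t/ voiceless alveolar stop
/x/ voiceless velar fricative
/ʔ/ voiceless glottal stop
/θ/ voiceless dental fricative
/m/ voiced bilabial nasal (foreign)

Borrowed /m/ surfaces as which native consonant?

/n/ is closest: same manner (nasal), place distance 3 (bilabial→alveolar), same voicing; total 3. Next closest is /l/ at distance 7.

n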